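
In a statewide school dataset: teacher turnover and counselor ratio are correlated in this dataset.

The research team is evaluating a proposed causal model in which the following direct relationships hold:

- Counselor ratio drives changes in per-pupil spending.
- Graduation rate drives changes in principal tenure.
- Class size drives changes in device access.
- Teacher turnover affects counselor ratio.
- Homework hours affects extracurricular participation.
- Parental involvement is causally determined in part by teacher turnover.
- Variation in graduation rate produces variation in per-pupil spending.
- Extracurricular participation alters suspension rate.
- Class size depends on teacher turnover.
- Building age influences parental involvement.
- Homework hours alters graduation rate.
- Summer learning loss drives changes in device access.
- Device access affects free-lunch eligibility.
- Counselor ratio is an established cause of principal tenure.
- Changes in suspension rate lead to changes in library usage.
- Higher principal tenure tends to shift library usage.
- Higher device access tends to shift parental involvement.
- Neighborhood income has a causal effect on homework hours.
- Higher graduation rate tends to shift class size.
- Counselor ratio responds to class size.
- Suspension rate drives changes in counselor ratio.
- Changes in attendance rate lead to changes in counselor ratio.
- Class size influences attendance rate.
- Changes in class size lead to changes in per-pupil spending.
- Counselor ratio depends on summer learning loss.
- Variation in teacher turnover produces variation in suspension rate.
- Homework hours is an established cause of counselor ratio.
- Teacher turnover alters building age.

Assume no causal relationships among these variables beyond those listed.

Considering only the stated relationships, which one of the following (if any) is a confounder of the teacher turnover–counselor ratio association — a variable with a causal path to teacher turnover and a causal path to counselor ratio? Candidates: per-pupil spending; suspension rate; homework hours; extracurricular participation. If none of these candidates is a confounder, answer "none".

none

None of the listed candidates has causal paths to both teacher turnover and counselor ratio in the stated relationships, so none is a common cause.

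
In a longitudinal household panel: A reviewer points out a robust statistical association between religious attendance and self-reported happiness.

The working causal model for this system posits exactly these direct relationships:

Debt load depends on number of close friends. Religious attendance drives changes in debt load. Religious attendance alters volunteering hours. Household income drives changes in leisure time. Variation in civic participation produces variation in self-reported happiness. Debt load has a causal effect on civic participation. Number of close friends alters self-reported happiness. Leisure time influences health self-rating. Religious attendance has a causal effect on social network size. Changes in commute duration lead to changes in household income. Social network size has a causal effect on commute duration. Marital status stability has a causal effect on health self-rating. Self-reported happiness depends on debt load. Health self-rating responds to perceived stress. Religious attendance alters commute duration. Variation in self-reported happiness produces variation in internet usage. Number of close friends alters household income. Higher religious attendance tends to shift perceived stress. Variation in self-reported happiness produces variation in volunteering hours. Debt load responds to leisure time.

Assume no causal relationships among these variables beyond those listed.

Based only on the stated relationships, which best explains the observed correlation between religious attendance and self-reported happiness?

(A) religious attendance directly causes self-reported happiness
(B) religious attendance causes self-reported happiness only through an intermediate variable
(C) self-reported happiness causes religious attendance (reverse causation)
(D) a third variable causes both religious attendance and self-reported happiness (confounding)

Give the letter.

B

Religious attendance reaches self-reported happiness through religious attendance → debt load → self-reported happiness — an indirect causal chain with no direct religious attendance → self-reported happiness link. No variable causes both religious attendance and self-reported happiness, so confounding is ruled out; the effect is mediated.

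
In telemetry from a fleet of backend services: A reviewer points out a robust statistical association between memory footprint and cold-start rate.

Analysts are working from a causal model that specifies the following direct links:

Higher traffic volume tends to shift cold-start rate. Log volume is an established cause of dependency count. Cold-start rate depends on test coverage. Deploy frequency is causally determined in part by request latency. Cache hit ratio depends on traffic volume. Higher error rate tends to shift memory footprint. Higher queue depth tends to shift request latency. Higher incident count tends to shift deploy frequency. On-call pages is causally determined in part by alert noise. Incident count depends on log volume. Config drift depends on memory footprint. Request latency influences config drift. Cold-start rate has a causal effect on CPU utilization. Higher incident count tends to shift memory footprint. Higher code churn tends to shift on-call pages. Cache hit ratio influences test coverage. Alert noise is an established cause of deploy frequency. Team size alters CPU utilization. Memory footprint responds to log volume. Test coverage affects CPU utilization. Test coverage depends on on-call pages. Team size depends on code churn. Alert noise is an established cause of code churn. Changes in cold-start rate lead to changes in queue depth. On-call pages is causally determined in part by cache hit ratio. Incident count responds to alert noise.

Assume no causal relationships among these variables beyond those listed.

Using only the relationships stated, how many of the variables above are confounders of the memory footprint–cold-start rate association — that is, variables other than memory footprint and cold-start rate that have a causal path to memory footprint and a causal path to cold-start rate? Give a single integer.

The common causes are: alert noise (to memory footprint via alert noise → incident count → memory footprint; to cold-start rate via alert noise → on-call pages → test coverage → cold-start rate).
Every other variable lacks a causal path to at least one of memory footprint and cold-start rate.

1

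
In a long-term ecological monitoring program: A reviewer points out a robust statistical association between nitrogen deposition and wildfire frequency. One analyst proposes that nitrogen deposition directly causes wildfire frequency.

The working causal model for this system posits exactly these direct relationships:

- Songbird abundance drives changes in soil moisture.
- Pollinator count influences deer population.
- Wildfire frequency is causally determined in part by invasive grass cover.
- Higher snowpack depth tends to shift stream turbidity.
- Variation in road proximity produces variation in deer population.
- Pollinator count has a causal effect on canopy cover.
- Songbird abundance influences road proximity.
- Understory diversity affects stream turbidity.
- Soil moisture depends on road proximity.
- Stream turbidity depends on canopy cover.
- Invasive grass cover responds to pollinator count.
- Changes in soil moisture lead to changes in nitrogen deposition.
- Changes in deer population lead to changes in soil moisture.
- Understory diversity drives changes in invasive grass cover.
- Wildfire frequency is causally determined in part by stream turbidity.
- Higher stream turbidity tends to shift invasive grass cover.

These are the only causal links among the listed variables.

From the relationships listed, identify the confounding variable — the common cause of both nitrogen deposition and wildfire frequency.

Pollinator count has a causal path to nitrogen deposition (pollinator count → deer population → soil moisture → nitrogen deposition) and a separate causal path to wildfire frequency (pollinator count → invasive grass cover → wildfire frequency), so it is a common cause of both.
No stated relationship gives nitrogen deposition a causal route to wildfire frequency, so the correlation is explained by the shared upstream cause rather than a direct effect.

pollinator count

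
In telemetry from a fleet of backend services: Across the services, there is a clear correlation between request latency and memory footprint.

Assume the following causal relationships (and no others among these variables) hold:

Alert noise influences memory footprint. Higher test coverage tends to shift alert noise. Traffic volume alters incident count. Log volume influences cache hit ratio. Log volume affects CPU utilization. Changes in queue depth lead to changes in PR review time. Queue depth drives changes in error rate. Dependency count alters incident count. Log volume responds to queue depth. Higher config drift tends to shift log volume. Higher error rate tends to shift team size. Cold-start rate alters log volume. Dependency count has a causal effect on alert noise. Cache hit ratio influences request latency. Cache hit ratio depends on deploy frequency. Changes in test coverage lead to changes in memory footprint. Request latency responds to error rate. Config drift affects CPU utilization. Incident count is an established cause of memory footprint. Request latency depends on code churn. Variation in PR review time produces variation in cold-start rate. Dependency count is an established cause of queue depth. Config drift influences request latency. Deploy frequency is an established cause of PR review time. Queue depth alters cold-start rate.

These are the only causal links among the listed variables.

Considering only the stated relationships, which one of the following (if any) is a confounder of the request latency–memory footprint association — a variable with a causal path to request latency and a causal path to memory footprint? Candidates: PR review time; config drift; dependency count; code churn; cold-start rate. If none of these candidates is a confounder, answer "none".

Dependency count causes request latency (dependency count → queue depth → error rate → request latency) and also causes memory footprint (dependency count → alert noise → memory footprint); it is a common cause of both.
Each of the other candidates lacks a causal path to at least one of request latency and memory footprint, so they do not confound the relationship.

dependency count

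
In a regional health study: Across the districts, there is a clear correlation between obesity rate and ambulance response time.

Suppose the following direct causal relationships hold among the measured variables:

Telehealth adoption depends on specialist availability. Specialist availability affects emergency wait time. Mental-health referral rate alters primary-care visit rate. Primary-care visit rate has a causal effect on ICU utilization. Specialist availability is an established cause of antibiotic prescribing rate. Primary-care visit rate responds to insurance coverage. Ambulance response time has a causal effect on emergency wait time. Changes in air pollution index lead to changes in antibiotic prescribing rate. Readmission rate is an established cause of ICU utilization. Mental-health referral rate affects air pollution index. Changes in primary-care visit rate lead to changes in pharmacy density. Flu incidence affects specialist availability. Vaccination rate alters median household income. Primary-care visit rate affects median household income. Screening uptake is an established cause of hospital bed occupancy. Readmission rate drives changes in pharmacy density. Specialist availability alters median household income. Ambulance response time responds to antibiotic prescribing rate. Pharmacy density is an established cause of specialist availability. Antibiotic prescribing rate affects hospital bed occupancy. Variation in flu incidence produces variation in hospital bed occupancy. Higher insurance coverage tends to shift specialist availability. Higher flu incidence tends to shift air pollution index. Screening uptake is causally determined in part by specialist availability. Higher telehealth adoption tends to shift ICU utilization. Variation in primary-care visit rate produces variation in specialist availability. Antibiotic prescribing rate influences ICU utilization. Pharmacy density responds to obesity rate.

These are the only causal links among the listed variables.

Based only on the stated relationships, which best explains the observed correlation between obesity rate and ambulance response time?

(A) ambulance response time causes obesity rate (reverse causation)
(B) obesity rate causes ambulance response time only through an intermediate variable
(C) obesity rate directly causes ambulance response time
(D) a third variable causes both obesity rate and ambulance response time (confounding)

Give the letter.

B

Obesity rate reaches ambulance response time through obesity rate → pharmacy density → specialist availability → antibiotic prescribing rate → ambulance response time — an indirect causal chain with no direct obesity rate → ambulance response time link. No variable causes both obesity rate and ambulance response time, so confounding is ruled out; the effect is mediated.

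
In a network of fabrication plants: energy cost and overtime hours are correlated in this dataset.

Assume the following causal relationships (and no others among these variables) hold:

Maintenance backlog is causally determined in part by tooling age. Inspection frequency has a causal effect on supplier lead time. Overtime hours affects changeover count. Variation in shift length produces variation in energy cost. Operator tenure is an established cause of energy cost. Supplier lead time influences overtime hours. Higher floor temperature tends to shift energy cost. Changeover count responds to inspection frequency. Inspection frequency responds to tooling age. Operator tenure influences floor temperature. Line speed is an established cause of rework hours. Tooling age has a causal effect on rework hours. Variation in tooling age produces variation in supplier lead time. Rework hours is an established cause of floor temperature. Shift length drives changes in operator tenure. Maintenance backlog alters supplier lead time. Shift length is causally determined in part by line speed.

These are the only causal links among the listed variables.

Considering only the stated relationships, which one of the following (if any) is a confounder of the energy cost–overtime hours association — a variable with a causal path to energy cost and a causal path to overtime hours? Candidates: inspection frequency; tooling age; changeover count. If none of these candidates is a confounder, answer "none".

Tooling age causes energy cost (tooling age → rework hours → floor temperature → energy cost) and also causes overtime hours (tooling age → supplier lead time → overtime hours); it is a common cause of both.
Each of the other candidates lacks a causal path to at least one of energy cost and overtime hours, so they do not confound the relationship.

tooling age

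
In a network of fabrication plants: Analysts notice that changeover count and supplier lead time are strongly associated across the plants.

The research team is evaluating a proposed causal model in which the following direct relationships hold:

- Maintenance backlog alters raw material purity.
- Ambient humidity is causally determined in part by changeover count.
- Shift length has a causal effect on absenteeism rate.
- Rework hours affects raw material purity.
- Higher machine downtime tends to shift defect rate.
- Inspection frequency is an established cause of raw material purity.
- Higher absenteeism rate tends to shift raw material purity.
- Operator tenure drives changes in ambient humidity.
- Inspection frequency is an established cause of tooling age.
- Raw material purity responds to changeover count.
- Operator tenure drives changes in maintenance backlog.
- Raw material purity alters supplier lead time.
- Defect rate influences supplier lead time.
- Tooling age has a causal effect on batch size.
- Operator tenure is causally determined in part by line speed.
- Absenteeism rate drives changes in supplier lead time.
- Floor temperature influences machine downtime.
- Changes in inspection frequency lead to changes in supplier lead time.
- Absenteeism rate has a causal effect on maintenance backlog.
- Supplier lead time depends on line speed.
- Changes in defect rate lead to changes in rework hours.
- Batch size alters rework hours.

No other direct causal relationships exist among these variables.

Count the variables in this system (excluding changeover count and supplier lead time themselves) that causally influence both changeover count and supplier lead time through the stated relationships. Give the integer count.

0

No listed variable has a causal path to both changeover count and supplier lead time, so there are no common causes.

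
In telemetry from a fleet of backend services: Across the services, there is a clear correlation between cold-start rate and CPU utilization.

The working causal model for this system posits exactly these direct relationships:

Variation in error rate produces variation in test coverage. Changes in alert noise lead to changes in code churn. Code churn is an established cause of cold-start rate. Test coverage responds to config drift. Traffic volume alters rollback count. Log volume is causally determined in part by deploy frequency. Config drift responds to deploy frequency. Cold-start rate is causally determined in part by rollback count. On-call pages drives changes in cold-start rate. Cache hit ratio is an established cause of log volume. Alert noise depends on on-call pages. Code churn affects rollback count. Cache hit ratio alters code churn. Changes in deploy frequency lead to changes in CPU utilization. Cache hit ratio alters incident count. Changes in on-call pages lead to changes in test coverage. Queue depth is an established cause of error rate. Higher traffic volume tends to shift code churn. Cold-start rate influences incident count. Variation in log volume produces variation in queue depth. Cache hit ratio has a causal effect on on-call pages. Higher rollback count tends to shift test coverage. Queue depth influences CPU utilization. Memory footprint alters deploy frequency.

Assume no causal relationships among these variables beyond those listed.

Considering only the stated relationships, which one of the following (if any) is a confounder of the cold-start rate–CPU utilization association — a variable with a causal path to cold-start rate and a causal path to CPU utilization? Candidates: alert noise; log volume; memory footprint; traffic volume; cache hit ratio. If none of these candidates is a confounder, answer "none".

cache hit ratio

Cache hit ratio causes cold-start rate (cache hit ratio → code churn → cold-start rate) and also causes CPU utilization (cache hit ratio → log volume → queue depth → CPU utilization); it is a common cause of both.
Each of the other candidates lacks a causal path to at least one of cold-start rate and CPU utilization, so they do not confound the relationship.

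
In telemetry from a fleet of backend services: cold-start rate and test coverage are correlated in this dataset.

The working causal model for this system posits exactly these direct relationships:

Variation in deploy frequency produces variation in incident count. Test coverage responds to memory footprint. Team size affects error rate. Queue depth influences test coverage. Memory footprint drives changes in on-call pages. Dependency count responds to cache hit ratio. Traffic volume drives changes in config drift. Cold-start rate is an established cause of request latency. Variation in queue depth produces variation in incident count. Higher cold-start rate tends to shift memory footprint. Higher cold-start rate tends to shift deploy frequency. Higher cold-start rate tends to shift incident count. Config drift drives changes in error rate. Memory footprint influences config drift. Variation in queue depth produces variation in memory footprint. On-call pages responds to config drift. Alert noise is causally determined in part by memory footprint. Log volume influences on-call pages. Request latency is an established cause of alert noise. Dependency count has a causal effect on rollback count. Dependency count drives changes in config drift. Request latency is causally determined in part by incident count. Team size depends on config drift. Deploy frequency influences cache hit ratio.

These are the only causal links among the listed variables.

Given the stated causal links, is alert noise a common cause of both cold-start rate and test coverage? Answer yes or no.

no

Alert noise has no stated causal path to either cold-start rate or test coverage. A confounder must cause both variables, so alert noise does not qualify.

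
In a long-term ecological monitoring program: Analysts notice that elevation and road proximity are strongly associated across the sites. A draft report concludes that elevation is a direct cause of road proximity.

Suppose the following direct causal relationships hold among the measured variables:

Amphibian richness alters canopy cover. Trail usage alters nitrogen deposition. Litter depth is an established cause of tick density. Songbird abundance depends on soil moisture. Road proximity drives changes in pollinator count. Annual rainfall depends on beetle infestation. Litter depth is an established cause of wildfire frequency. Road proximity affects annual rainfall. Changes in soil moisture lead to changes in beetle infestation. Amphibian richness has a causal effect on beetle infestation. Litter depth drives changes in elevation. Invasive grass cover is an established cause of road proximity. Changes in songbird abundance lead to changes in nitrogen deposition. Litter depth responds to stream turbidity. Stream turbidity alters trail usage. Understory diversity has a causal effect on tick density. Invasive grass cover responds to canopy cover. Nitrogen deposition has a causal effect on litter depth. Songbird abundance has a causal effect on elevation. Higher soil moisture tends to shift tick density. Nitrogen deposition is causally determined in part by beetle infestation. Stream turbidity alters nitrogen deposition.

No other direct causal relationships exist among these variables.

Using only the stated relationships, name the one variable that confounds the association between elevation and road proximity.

amphibian richness

Amphibian richness has a causal path to elevation (amphibian richness → beetle infestation → nitrogen deposition → litter depth → elevation) and a separate causal path to road proximity (amphibian richness → canopy cover → invasive grass cover → road proximity), so it is a common cause of both.
No stated relationship gives elevation a causal route to road proximity, so the correlation is explained by the shared upstream cause rather than a direct effect.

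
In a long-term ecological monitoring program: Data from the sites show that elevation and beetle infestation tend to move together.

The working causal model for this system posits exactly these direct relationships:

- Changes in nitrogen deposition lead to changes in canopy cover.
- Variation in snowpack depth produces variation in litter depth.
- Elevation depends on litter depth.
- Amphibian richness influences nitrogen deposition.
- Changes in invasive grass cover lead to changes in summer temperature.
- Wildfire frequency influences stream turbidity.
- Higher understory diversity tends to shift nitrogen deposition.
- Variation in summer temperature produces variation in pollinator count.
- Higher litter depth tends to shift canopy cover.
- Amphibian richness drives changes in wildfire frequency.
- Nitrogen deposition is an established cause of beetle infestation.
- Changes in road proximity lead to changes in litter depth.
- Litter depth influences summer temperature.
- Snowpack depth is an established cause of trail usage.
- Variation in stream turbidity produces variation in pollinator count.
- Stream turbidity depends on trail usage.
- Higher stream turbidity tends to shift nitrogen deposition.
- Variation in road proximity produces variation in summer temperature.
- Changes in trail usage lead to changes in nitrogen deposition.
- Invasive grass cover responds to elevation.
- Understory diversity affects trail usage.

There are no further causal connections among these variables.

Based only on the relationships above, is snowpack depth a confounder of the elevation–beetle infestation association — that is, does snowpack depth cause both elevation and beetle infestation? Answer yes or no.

yes

Snowpack depth has a causal path to elevation (snowpack depth → litter depth → elevation) and to beetle infestation (snowpack depth → trail usage → nitrogen deposition → beetle infestation), so it is a common cause of both — a confounder.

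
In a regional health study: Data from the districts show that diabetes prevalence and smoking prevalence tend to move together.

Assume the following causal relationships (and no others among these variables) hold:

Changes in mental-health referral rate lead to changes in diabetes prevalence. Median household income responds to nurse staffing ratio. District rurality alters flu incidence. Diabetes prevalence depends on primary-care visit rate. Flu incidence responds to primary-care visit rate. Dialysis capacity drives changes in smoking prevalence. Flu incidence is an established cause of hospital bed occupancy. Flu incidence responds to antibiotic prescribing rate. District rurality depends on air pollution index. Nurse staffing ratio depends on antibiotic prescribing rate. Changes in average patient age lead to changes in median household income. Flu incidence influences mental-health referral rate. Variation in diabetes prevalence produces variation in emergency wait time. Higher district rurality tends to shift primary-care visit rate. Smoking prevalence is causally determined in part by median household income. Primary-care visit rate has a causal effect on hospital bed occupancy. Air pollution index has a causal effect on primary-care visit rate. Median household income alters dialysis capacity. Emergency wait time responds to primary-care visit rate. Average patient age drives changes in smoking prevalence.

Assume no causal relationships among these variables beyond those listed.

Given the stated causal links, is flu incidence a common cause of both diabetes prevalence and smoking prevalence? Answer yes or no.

Flu incidence has no stated causal path to smoking prevalence. A confounder must cause both variables, so flu incidence does not qualify.

no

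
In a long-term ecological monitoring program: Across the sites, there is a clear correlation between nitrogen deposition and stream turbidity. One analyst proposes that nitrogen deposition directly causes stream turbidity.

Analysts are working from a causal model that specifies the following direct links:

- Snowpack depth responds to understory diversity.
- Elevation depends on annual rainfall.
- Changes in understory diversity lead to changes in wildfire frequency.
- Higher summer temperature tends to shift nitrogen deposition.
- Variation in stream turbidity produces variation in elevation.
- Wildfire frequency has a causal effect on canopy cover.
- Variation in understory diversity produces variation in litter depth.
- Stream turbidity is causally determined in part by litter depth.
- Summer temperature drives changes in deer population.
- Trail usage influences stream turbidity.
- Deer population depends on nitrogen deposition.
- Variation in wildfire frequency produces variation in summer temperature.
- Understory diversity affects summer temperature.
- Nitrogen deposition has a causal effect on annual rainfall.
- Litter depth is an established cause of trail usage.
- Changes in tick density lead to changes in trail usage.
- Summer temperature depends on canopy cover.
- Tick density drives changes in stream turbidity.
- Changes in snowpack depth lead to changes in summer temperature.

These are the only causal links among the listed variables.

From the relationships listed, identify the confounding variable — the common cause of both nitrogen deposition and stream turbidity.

understory diversity

Understory diversity has a causal path to nitrogen deposition (understory diversity → summer temperature → nitrogen deposition) and a separate causal path to stream turbidity (understory diversity → litter depth → stream turbidity), so it is a common cause of both.
No stated relationship gives nitrogen deposition a causal route to stream turbidity, so the correlation is explained by the shared upstream cause rather than a direct effect.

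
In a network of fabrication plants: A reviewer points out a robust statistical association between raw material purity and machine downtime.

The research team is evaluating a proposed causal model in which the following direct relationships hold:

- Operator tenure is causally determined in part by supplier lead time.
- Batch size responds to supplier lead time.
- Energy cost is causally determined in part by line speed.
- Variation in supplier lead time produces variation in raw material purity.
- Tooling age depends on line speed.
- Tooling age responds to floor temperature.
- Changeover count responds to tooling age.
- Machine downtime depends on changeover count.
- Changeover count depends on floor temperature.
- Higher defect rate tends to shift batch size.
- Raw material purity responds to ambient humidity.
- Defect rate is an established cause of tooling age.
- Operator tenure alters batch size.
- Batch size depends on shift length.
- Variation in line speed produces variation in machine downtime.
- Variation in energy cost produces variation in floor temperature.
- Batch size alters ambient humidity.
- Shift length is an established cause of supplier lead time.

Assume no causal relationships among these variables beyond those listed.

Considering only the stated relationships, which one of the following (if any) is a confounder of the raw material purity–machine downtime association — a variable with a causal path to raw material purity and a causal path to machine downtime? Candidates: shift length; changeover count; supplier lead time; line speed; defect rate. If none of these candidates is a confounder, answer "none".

defect rate

Defect rate causes raw material purity (defect rate → batch size → ambient humidity → raw material purity) and also causes machine downtime (defect rate → tooling age → changeover count → machine downtime); it is a common cause of both.
Each of the other candidates lacks a causal path to at least one of raw material purity and machine downtime, so they do not confound the relationship.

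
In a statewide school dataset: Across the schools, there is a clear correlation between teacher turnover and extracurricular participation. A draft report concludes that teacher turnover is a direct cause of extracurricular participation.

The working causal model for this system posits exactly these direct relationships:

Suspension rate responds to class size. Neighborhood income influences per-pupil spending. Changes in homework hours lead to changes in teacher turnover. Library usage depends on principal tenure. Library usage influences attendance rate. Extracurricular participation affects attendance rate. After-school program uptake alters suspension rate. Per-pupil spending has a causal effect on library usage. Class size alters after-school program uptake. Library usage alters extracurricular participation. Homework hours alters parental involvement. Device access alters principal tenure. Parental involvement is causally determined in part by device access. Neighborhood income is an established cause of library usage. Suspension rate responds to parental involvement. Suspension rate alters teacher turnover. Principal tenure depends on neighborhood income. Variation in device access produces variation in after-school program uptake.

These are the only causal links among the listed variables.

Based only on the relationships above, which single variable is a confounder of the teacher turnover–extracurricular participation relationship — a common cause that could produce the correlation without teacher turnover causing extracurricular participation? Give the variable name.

device access

Device access has a causal path to teacher turnover (device access → after-school program uptake → suspension rate → teacher turnover) and a separate causal path to extracurricular participation (device access → principal tenure → library usage → extracurricular participation), so it is a common cause of both.
No stated relationship gives teacher turnover a causal route to extracurricular participation, so the correlation is explained by the shared upstream cause rather than a direct effect.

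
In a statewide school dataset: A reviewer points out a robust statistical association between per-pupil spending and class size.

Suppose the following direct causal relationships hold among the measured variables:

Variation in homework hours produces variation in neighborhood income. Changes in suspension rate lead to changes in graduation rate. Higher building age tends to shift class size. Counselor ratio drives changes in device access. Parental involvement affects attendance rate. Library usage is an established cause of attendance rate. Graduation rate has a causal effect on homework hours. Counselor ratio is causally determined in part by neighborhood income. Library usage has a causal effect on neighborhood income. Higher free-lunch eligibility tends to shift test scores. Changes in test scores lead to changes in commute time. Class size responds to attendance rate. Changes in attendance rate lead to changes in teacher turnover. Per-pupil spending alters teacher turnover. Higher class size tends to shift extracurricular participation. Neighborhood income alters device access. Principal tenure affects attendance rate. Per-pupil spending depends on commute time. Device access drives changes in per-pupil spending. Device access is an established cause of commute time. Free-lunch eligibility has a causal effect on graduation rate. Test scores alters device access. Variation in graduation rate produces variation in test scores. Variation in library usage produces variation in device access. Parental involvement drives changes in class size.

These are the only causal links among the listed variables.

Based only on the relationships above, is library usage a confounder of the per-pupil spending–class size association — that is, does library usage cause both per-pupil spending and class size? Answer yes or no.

Library usage has a causal path to per-pupil spending (library usage → device access → per-pupil spending) and to class size (library usage → attendance rate → class size), so it is a common cause of both — a confounder.

yes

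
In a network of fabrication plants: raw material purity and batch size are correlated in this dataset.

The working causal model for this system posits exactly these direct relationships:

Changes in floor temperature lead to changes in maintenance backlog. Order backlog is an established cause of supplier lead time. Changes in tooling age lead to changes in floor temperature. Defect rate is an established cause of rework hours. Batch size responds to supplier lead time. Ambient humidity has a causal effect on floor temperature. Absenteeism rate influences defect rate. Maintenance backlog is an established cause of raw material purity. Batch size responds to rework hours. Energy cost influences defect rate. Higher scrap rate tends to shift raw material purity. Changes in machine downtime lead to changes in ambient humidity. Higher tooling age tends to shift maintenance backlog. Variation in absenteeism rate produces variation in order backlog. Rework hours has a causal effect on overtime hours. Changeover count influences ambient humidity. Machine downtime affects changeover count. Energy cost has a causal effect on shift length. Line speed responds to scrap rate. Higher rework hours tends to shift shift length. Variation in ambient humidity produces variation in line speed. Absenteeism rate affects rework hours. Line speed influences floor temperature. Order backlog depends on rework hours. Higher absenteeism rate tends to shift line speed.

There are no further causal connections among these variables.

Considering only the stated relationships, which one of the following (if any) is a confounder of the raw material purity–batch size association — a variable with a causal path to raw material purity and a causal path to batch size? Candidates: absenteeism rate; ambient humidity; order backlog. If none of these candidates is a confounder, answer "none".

Absenteeism rate causes raw material purity (absenteeism rate → line speed → floor temperature → maintenance backlog → raw material purity) and also causes batch size (absenteeism rate → rework hours → batch size); it is a common cause of both.
Each of the other candidates lacks a causal path to at least one of raw material purity and batch size, so they do not confound the relationship.

absenteeism rate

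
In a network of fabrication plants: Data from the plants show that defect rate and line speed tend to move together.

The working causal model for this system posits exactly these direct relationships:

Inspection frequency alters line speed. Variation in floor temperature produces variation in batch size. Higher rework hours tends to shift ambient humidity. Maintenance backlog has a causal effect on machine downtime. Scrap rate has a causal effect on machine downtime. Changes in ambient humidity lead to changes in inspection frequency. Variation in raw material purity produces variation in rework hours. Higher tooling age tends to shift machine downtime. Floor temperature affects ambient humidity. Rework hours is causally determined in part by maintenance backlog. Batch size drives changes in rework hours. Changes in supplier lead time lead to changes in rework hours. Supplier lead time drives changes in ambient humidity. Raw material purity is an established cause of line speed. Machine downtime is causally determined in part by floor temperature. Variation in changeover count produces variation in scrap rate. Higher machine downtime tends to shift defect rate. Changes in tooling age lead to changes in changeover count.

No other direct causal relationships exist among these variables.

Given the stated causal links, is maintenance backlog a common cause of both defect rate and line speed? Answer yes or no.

Maintenance backlog has a causal path to defect rate (maintenance backlog → machine downtime → defect rate) and to line speed (maintenance backlog → rework hours → ambient humidity → inspection frequency → line speed), so it is a common cause of both — a confounder.

yes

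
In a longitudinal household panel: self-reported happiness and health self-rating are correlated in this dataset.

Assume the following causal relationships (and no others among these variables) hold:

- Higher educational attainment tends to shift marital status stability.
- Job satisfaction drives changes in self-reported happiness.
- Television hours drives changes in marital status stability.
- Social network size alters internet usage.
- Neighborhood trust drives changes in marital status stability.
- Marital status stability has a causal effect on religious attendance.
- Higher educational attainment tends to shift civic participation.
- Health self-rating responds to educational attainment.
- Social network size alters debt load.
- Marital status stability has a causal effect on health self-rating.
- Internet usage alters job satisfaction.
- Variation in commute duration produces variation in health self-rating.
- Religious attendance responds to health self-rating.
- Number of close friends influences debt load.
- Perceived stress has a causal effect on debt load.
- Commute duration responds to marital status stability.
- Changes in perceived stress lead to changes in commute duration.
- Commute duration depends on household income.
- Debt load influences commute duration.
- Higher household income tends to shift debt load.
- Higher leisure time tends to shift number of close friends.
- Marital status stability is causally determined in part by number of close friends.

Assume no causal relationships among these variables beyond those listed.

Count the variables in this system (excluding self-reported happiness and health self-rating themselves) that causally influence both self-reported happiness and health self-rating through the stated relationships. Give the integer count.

The common causes are: social network size (to self-reported happiness via social network size → internet usage → job satisfaction → self-reported happiness; to health self-rating via social network size → debt load → commute duration → health self-rating).
Every other variable lacks a causal path to at least one of self-reported happiness and health self-rating.

1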